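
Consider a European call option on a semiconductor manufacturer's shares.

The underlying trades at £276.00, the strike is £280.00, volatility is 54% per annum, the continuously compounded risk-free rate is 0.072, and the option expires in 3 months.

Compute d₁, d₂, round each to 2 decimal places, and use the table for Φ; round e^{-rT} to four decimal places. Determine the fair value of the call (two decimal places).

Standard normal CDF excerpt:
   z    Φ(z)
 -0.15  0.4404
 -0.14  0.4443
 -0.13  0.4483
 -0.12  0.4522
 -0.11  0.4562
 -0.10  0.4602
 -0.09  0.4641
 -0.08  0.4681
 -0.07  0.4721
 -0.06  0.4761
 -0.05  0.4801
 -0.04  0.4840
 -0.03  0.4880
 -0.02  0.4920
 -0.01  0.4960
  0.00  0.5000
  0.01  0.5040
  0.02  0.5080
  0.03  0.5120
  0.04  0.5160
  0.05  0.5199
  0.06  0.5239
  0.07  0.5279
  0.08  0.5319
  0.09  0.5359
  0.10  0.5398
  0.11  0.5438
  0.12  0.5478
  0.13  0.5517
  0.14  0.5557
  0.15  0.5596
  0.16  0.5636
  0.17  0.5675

£30.09

σ√T = 0.54·√0.25 = 0.2700
d₁ = [ln(276/280) + (0.072 + ½·0.54²)·0.25] / (σ√T) = (-0.0144 + 0.0544) / 0.2700 = 0.1484 ≈ 0.15
d₂ = 0.1484 − 0.2700 = -0.1216 ≈ -0.12
e^(−rT) = e^(−0.072·0.25) = 0.9822
N(d₁) = N(0.15) = 0.5596;  N(d₂) = N(-0.12) = 0.4522
C = 276·0.5596 − 280·0.9822·0.4522 = 154.4496 − 124.3622 = 30.0874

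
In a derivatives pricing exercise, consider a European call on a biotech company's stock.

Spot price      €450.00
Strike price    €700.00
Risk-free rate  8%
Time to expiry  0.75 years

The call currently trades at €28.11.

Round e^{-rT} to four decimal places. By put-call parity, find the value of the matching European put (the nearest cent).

e^(−rT) = e^(−0.08·0.75) = 0.9418
Put-call parity: C − P = S − K·e^(−rT) = 450 − 700·0.9418 = 450 − 659.2600 = -209.2600
P = C − (C − P) = 28.11 − (-209.2600) = 237.3700

€237.37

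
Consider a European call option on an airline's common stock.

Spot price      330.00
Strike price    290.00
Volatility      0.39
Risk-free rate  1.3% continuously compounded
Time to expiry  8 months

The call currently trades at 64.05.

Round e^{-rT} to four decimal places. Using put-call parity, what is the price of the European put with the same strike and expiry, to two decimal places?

21.56

e^(−rT) = e^(−0.013·0.6667) = 0.9914
Put-call parity: C − P = S − K·e^(−rT) = 330 − 290·0.9914 = 330 − 287.5060 = 42.4940
P = C − (C − P) = 64.05 − (42.4940) = 21.5560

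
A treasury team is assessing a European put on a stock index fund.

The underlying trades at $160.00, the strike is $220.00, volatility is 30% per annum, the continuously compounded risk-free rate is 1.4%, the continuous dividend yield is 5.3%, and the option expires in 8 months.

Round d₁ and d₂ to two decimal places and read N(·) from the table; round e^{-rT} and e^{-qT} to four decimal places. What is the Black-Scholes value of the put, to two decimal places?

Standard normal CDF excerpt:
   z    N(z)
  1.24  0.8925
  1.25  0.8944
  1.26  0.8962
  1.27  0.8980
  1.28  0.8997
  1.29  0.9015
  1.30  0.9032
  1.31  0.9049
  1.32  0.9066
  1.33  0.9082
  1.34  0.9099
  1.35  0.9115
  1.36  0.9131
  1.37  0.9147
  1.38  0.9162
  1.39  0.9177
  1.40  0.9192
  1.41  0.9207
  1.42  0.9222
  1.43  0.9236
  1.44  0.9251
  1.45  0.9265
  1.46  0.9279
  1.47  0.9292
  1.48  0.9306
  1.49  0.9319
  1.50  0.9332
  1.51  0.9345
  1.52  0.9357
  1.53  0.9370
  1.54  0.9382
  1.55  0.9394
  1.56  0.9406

T = 0.6667;  σ√T = 0.2449
d₁ = [ln(160/220) + (0.014 − 0.053 + 0.3²/2)·0.6667] / 0.2449 = [-0.3185 + 0.0040] / 0.2449 = -1.2838 → -1.28
d₂ = d₁ − σ√T = -1.2838 − 0.2449 = -1.5287 → -1.53
exp(−qT) = exp(−0.053·0.6667) = 0.9653;  exp(−rT) = exp(−0.014·0.6667) = 0.9907
N(−d₂) = N(1.53) = 0.9370;  N(−d₁) = N(1.28) = 0.8997
P = 220·0.9907·0.9370 − 160·0.9653·0.8997 = 204.2229 − 138.9569 = 65.2660

$65.27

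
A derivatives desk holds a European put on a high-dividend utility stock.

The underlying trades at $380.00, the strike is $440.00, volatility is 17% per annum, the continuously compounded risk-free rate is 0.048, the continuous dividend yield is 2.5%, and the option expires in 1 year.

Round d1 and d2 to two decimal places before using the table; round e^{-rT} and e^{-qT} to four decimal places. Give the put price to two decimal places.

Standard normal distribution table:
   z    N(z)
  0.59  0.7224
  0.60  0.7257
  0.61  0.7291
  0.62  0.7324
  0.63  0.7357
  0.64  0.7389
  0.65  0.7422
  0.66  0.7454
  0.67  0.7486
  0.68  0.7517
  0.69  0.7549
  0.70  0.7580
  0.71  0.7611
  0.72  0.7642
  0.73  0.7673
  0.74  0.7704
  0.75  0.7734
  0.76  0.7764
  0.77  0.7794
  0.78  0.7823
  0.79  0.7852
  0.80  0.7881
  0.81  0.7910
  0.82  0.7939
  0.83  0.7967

$57.87

σ√T = 0.17 × 1.0000 = 0.1700
d₁ = [ln(380/440) + (0.048 − 0.025 + ½·0.17²)·1] / (σ√T) = (-0.1466 + 0.0375) / 0.1700 = -0.6421 ⇒ -0.64
d₂ = -0.6421 − 0.1700 = -0.8121 ⇒ -0.81
e^(−qT) = e^(−0.025·1) = 0.9753;  e^(−rT) = e^(−0.048·1) = 0.9531
P = 440·0.9531·N(0.81) − 380·0.9753·N(0.64) = 440·0.9531·0.7910 − 380·0.9753·0.7389 = 331.7169 − 273.8467 = 57.8702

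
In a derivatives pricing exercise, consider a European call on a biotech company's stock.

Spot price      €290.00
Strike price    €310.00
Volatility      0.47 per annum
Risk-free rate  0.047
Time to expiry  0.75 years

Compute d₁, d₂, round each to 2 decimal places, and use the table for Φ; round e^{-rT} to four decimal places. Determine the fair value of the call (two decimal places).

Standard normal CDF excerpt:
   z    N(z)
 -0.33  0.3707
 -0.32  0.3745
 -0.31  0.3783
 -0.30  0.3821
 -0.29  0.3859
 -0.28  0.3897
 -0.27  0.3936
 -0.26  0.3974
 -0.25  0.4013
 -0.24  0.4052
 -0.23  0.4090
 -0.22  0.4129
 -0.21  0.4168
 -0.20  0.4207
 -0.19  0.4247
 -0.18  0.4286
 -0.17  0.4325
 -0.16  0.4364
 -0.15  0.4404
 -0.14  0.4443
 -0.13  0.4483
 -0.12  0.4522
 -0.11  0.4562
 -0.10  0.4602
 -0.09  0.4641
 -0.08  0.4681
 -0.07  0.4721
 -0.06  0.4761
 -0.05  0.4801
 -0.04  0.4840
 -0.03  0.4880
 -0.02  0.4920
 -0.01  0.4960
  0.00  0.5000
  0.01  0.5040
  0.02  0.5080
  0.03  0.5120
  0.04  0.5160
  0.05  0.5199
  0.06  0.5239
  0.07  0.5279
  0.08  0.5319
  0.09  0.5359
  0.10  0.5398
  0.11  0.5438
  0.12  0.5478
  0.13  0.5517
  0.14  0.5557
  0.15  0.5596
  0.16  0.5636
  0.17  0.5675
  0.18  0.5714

T = 0.75;  σ√T = 0.4070
d₁ = [ln(290/310) + (0.047 + 0.47²/2)·0.75] / 0.4070 = [-0.0667 + 0.1181] / 0.4070 = 0.1263 ⇒ 0.13
d₂ = d₁ − σ√T = 0.1263 − 0.4070 = -0.2808 ⇒ -0.28
exp(−rT) = exp(−0.047·0.75) = 0.9654
N(d₁) = N(0.13) = 0.5517;  N(d₂) = N(-0.28) = 0.3897
C = 290·0.5517 − 310·0.9654·0.3897 = 159.9930 − 116.6271 = 43.3659

€43.37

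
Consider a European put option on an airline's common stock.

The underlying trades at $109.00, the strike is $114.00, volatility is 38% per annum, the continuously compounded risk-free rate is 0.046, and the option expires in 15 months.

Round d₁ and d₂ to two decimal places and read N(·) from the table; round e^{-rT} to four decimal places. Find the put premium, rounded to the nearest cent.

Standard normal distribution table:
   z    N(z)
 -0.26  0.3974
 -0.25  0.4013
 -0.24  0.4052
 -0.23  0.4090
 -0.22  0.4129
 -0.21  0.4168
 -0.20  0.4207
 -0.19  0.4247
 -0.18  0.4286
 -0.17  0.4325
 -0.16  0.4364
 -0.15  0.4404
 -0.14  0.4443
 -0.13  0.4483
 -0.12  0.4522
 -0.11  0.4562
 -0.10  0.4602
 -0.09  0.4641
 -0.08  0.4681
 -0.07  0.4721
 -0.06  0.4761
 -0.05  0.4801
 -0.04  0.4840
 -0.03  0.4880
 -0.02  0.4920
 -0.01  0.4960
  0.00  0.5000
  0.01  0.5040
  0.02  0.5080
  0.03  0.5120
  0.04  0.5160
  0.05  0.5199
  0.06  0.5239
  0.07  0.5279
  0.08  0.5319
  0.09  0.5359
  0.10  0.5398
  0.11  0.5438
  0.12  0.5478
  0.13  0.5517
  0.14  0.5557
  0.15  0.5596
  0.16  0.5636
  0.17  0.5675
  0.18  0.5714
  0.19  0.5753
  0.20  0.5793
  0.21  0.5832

σ√T = 0.38 × 1.1180 = 0.4249
d₁ = [ln(109/114) + (0.046 + ½·0.38²)·1.25] / (σ√T) = (-0.0449 + 0.1477) / 0.4249 = 0.2422 ≈ 0.24
d₂ = 0.2422 − 0.4249 = -0.1827 ≈ -0.18
exp(−rT) = exp(−0.046·1.25) = 0.9441
N(−d₂) = N(0.18) = 0.5714;  N(−d₁) = N(-0.24) = 0.4052
P = 114·0.9441·0.5714 − 109·0.4052 = 61.4983 − 44.1668 = 17.3315

$17.33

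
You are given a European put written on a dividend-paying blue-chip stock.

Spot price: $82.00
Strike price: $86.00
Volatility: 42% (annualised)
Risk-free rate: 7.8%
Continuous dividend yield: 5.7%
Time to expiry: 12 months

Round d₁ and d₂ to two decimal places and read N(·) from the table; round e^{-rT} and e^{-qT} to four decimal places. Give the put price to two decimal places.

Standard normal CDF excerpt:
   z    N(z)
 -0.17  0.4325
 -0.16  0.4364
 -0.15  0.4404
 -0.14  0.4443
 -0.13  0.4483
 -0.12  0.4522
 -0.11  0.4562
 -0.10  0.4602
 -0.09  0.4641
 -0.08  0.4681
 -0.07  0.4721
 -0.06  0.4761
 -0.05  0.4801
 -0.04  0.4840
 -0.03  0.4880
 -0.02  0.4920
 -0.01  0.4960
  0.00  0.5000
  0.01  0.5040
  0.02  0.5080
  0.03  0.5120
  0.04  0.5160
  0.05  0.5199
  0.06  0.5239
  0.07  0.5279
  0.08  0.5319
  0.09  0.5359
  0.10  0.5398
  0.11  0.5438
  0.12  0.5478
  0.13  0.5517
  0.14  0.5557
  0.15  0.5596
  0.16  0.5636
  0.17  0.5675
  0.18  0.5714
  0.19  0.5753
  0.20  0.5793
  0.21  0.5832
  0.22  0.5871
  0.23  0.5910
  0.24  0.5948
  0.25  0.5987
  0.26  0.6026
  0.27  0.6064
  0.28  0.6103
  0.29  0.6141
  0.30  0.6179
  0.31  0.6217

T = 1;  σ√T = 0.4200
d₁ = [ln(82/86) + (0.078 − 0.057 + ½·0.42²)·1] / (σ√T) = (-0.0476 + 0.1092) / 0.4200 = 0.1466 which rounds to 0.15
d₂ = 0.1466 − 0.4200 = -0.2734 which rounds to -0.27
e^(−qT) = e^(−0.057·1) = 0.9446;  e^(−rT) = e^(−0.078·1) = 0.9250
N(−d₂) = N(0.27) = 0.6064;  N(−d₁) = N(-0.15) = 0.4404
P = 86·0.9250·0.6064 − 82·0.9446·0.4404 = 48.2391 − 34.1122 = 14.1270

$14.13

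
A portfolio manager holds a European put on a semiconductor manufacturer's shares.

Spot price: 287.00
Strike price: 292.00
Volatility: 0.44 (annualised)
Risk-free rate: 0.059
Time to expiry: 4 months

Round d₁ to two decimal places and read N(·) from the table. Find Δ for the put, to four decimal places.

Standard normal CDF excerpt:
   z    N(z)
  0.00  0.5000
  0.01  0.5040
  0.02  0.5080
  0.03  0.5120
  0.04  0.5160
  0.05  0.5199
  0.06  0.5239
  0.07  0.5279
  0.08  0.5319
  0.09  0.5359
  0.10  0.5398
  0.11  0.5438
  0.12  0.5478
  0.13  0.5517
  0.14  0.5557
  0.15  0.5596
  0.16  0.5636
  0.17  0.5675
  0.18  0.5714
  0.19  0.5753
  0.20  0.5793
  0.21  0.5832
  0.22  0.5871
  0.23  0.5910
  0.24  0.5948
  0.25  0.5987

-0.4443

σ√T = 0.44 × 0.5774 = 0.2540
d₁ = [ln(287/292) + (0.059 + 0.44²/2)·0.3333] / 0.2540 = [-0.0173 + 0.0519] / 0.2540 = 0.1364 which rounds to 0.14
N(d₁) = N(0.14) = 0.5557
Δ_put = N(d₁) − 1 = 0.5557 − 1 = -0.4443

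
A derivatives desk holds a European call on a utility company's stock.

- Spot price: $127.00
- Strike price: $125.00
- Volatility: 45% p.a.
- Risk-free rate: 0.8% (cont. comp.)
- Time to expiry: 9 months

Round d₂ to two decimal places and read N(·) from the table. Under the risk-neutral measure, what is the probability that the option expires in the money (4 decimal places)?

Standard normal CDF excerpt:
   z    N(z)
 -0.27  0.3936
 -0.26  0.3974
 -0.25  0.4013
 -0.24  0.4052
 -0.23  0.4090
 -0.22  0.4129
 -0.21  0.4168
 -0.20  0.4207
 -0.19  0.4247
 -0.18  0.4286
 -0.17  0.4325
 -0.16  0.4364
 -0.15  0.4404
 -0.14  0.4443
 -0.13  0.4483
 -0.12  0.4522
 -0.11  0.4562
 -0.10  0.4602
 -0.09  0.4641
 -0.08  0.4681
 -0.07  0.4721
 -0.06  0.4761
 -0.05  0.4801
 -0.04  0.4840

0.4443

T = 0.75;  σ√T = 0.3897
ln(S/K) + (r + σ²/2)T = ln(127/125) + (0.008 + 0.45²/2)·0.75 = 0.0159 + 0.0819 = 0.0978
d₁ = 0.0978 / 0.3897 = 0.2510 ≈ 0.25
d₂ = d₁ − σ√T = 0.2510 − 0.3897 = -0.1387 ≈ -0.14
Pr(exercise) under Q = N(d₂) = 0.4443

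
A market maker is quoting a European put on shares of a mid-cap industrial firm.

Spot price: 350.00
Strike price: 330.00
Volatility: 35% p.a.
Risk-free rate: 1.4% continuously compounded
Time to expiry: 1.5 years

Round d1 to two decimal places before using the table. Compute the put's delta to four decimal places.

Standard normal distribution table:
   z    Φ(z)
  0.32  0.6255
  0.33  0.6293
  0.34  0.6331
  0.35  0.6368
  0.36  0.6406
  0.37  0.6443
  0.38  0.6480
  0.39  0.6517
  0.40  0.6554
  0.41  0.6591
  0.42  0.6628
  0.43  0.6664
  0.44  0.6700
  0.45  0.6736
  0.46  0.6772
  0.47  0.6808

σ√T = 0.35·√1.5 = 0.4287
d₁ = [ln(350/330) + (0.014 + ½·0.35²)·1.5] / (σ√T) = (0.0588 + 0.1129) / 0.4287 = 0.4006 which rounds to 0.40
N(d₁) = N(0.40) = 0.6554
Δ_put = N(d₁) − 1 = 0.6554 − 1 = -0.3446

-0.3446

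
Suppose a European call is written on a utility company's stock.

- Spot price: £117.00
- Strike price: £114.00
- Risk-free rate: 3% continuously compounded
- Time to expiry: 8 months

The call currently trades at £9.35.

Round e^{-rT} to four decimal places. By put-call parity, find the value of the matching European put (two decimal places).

£4.09

e^(−rT) = e^(−0.03·0.6667) = 0.9802
Put-call parity: C − P = S − K·e^(−rT) = 117 − 114·0.9802 = 117 − 111.7428 = 5.2572
P = C − (C − P) = 9.35 − (5.2572) = 4.0928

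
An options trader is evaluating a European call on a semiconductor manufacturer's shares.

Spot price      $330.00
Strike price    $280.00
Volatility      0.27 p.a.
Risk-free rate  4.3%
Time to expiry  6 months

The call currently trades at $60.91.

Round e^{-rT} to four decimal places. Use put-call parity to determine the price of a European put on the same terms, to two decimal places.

$4.95

e^(−rT) = e^(−0.043·0.5) = 0.9787
Put-call parity: C − P = S − K·e^(−rT) = 330 − 280·0.9787 = 330 − 274.0360 = 55.9640
P = C − (C − P) = 60.91 − (55.9640) = 4.9460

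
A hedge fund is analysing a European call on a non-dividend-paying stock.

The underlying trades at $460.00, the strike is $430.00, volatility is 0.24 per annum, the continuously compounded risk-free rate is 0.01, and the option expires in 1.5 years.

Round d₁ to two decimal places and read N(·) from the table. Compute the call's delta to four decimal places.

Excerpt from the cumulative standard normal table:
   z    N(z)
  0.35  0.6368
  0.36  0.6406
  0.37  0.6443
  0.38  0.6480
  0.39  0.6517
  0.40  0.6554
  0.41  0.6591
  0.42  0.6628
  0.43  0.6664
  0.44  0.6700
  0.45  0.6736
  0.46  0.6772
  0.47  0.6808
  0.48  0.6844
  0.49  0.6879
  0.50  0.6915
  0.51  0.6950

0.6664

T = 1.5;  σ√T = 0.2939
ln(S/K) + (r + σ²/2)T = ln(460/430) + (0.01 + 0.24²/2)·1.5 = 0.0674 + 0.0582 = 0.1256
d₁ = 0.1256 / 0.2939 = 0.4274 which rounds to 0.43
N(d₁) = N(0.43) = 0.6664
Δ_call = N(d₁) = 0.6664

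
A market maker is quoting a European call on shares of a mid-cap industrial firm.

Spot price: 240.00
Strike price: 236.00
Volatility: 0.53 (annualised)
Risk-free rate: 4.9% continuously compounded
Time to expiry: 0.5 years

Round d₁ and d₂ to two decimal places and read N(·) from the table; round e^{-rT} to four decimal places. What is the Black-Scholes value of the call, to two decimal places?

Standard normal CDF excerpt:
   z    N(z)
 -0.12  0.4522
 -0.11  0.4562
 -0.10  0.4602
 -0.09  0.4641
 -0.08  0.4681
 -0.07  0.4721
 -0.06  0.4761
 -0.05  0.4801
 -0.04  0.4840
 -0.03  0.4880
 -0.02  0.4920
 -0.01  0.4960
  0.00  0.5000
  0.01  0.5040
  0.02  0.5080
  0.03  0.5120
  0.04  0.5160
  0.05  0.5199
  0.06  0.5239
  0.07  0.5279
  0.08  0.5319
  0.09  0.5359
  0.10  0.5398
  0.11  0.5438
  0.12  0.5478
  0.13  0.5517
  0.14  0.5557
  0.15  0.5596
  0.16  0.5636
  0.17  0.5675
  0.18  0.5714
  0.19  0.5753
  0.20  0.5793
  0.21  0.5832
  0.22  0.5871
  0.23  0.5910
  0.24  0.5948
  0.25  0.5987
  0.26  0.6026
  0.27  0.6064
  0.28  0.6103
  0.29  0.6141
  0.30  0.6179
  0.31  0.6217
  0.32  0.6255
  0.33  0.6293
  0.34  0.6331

40.50

T = 0.5;  σ√T = 0.3748
ln(S/K) + (r + σ²/2)T = ln(240/236) + (0.049 + 0.53²/2)·0.5 = 0.0168 + 0.0947 = 0.1115
d₁ = 0.1115 / 0.3748 = 0.2976 ≈ 0.30
d₂ = d₁ − σ√T = 0.2976 − 0.3748 = -0.0772 ≈ -0.08
exp(−rT) = exp(−0.049·0.5) = 0.9758
C = 240·N(0.30) − 236·0.9758·N(-0.08) = 240·0.6179 − 236·0.9758·0.4681 = 148.2960 − 107.7982 = 40.4978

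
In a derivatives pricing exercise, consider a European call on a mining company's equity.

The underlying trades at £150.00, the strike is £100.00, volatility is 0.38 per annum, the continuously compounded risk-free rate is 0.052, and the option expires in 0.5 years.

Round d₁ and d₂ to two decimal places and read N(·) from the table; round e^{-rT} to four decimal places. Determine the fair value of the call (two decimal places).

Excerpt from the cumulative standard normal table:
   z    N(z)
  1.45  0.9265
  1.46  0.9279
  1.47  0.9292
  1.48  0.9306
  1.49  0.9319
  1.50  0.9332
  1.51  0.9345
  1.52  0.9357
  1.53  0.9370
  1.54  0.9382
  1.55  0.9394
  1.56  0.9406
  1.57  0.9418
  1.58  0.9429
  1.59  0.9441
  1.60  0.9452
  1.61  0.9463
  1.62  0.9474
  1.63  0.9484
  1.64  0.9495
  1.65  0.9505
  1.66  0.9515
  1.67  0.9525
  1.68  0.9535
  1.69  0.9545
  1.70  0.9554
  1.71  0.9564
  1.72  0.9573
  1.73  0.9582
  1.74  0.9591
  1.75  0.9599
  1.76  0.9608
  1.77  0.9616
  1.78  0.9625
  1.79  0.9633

σ√T = 0.38 × 0.7071 = 0.2687
d₁ = [ln(150/100) + (0.052 + ½·0.38²)·0.5] / (σ√T) = (0.4055 + 0.0621) / 0.2687 = 1.7401 ≈ 1.74
d₂ = 1.7401 − 0.2687 = 1.4714 ≈ 1.47
exp(−rT) = exp(−0.052·0.5) = 0.9743
N(d₁) = N(1.74) = 0.9591;  N(d₂) = N(1.47) = 0.9292
C = 150·0.9591 − 100·0.9743·0.9292 = 143.8650 − 90.5320 = 53.3330

£53.33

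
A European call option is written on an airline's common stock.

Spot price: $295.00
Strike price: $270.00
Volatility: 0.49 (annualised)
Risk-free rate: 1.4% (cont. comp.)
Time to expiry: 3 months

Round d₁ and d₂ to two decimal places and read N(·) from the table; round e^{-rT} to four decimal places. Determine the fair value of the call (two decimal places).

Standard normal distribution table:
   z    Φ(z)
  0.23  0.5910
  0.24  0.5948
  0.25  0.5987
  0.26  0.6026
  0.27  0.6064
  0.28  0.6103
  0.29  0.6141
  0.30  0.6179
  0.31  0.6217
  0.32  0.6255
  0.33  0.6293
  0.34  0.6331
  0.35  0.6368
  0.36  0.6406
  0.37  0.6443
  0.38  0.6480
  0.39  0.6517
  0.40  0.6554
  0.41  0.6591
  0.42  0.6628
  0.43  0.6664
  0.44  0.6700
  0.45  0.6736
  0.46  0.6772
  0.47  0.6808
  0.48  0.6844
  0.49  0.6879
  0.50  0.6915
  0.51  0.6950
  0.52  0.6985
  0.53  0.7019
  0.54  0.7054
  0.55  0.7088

T = 0.25;  σ√T = 0.2450
d₁ = [ln(295/270) + (0.014 + 0.49²/2)·0.25] / 0.2450 = [0.0886 + 0.0335] / 0.2450 = 0.4982 ≈ 0.50
d₂ = d₁ − σ√T = 0.4982 − 0.2450 = 0.2532 ≈ 0.25
exp(−rT) = exp(−0.014·0.25) = 0.9965
N(d₁) = N(0.50) = 0.6915;  N(d₂) = N(0.25) = 0.5987
C = 295·0.6915 − 270·0.9965·0.5987 = 203.9925 − 161.0832 = 42.9093

$42.91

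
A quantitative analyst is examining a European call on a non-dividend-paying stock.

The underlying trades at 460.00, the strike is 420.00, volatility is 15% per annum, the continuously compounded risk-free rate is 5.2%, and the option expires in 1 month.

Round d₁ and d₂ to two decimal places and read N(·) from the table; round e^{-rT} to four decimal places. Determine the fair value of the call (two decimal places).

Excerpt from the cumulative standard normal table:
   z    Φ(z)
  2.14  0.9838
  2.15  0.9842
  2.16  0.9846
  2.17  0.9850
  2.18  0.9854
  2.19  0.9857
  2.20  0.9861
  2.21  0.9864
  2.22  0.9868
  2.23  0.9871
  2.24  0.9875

T = 0.08333;  σ√T = 0.0433
ln(S/K) + (r + σ²/2)T = ln(460/420) + (0.052 + 0.15²/2)·0.08333 = 0.0910 + 0.0053 = 0.0962
d₁ = 0.0962 / 0.0433 = 2.2226 → 2.22
d₂ = d₁ − σ√T = 2.2226 − 0.0433 = 2.1793 → 2.18
exp(−rT) = exp(−0.052·0.08333) = 0.9957
N(d₁) = N(2.22) = 0.9868;  N(d₂) = N(2.18) = 0.9854
C = 460·0.9868 − 420·0.9957·0.9854 = 453.9280 − 412.0884 = 41.8396

41.84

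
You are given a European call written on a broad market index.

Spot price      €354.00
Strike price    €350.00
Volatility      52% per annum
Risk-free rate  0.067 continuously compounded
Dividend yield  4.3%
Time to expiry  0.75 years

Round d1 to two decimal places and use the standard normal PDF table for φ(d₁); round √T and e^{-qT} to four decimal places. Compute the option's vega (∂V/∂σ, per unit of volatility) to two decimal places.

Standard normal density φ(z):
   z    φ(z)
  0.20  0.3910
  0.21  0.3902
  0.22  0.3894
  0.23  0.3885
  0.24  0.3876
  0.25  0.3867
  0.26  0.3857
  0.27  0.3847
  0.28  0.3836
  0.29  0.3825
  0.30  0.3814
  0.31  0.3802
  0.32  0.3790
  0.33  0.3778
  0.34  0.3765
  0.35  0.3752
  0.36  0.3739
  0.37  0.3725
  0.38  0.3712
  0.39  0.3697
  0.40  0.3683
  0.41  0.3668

113.54

T = 0.75;  σ√T = 0.4503
d₁ = [ln(354/350) + (0.067 − 0.043 + 0.52²/2)·0.75] / 0.4503 = [0.0114 + 0.1194] / 0.4503 = 0.2904 which rounds to 0.29
√T = √0.75 = 0.8660
φ(d₁) = φ(0.29) = 0.3825
e^(−qT) = e^(−0.043·0.75) = 0.9683
vega = S·e^(−qT)·φ(d₁)·√T = 354·0.9683·0.3825·0.8660 = 113.5436
(The put has the same vega.)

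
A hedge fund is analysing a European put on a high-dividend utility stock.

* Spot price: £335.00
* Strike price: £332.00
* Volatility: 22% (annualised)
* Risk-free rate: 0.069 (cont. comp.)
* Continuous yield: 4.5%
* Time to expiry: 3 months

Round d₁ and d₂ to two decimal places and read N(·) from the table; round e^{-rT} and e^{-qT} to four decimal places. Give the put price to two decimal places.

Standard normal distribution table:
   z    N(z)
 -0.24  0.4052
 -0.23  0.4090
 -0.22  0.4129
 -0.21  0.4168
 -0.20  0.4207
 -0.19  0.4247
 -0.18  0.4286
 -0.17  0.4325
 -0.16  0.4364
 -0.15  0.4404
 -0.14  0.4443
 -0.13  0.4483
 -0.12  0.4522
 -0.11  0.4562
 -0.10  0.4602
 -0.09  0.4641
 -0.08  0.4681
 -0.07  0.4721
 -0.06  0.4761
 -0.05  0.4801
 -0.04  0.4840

£12.07

σ√T = 0.22·√0.25 = 0.1100
d₁ = [ln(335/332) + (0.069 − 0.045 + 0.22²/2)·0.25] / 0.1100 = [0.0090 + 0.0121] / 0.1100 = 0.1913 ⇒ 0.19
d₂ = d₁ − σ√T = 0.1913 − 0.1100 = 0.0813 ⇒ 0.08
exp(−qT) = exp(−0.045·0.25) = 0.9888;  exp(−rT) = exp(−0.069·0.25) = 0.9829
N(−d₂) = N(-0.08) = 0.4681;  N(−d₁) = N(-0.19) = 0.4247
P = 332·0.9829·0.4681 − 335·0.9888·0.4247 = 152.7517 − 140.6810 = 12.0707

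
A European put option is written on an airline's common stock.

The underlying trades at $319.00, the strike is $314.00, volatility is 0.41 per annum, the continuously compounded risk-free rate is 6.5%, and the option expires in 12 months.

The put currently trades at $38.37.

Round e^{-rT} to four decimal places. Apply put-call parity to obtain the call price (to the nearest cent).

exp(−rT) = exp(−0.065·1) = 0.9371
Put-call parity: C − P = S − K·e^(−rT) = 319 − 314·0.9371 = 319 − 294.2494 = 24.7506
C = P + (C − P) = 38.37 + (24.7506) = 63.1206

$63.12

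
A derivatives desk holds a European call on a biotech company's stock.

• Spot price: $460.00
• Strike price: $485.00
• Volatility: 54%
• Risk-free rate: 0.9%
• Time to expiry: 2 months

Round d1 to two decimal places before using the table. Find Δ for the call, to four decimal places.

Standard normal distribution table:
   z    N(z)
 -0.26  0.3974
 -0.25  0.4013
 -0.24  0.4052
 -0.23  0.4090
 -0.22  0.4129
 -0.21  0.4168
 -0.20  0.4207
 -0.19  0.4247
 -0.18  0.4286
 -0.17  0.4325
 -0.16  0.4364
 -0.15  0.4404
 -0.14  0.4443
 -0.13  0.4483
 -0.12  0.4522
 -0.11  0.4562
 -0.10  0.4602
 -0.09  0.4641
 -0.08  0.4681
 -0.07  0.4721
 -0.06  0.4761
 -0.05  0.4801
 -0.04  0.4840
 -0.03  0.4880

0.4522

T = 0.1667;  σ√T = 0.2205
ln(S/K) + (r + σ²/2)T = ln(460/485) + (0.009 + 0.54²/2)·0.1667 = -0.0529 + 0.0258 = -0.0271
d₁ = -0.0271 / 0.2205 = -0.1230 which rounds to -0.12
N(d₁) = N(-0.12) = 0.4522
Δ_call = N(d₁) = 0.4522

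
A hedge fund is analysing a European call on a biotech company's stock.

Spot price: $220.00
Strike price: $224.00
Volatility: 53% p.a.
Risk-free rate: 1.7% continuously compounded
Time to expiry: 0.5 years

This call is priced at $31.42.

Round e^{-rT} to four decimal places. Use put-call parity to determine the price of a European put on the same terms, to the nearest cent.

$33.52

e^(−rT) = e^(−0.017·0.5) = 0.9915
Put-call parity: C − P = S − K·e^(−rT) = 220 − 224·0.9915 = 220 − 222.0960 = -2.0960
P = C − (C − P) = 31.42 − (-2.0960) = 33.5160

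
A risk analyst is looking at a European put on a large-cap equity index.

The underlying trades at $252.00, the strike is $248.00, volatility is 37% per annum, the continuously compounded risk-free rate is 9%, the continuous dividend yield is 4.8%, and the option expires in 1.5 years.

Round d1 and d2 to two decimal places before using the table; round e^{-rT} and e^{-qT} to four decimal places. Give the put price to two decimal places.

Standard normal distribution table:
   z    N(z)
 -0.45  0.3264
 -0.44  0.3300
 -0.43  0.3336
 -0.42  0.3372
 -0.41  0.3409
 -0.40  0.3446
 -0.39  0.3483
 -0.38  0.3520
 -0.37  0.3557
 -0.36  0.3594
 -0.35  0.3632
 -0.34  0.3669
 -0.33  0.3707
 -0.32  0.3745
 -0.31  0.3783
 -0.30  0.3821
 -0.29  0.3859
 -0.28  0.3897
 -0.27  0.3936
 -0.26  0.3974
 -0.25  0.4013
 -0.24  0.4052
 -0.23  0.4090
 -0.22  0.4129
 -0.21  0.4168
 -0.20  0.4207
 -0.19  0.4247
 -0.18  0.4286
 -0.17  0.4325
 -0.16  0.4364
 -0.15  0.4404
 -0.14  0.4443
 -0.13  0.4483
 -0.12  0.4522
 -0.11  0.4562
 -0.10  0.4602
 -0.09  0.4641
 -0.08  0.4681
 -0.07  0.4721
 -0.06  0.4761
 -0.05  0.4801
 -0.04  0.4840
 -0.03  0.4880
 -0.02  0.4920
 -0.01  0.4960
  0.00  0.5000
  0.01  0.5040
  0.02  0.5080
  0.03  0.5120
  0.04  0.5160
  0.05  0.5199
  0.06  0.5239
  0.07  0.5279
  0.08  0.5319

σ√T = 0.37 × 1.2247 = 0.4532
d₁ = [ln(252/248) + (0.09 − 0.048 + 0.37²/2)·1.5] / 0.4532 = [0.0160 + 0.1657] / 0.4532 = 0.4009 ⇒ 0.40
d₂ = d₁ − σ√T = 0.4009 − 0.4532 = -0.0522 ⇒ -0.05
exp(−qT) = exp(−0.048·1.5) = 0.9305;  exp(−rT) = exp(−0.09·1.5) = 0.8737
P = 248·0.8737·N(0.05) − 252·0.9305·N(-0.40) = 248·0.8737·0.5199 − 252·0.9305·0.3446 = 112.6507 − 80.8039 = 31.8468

$31.85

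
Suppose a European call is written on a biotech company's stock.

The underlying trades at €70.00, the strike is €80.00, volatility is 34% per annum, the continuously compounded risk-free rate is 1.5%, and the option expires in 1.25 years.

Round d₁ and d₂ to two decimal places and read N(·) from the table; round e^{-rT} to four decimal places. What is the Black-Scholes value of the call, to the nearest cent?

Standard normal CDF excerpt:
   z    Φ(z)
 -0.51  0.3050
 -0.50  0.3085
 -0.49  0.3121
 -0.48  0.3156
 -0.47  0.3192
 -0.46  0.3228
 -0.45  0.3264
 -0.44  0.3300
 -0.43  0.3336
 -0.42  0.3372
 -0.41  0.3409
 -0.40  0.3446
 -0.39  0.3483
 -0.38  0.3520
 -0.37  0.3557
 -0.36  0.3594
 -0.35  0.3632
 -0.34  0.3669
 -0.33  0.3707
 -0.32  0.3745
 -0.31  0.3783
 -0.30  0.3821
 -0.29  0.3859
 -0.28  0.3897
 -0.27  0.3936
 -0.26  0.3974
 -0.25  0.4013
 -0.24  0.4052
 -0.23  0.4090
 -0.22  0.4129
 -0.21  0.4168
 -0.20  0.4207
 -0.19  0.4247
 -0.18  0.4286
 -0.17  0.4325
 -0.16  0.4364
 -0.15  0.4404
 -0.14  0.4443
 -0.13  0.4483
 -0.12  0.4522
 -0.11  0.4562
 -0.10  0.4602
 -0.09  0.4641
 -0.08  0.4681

€7.43

σ√T = 0.34·√1.25 = 0.3801
d₁ = [ln(70/80) + (0.015 + ½·0.34²)·1.25] / (σ√T) = (-0.1335 + 0.0910) / 0.3801 = -0.1119 ≈ -0.11
d₂ = -0.1119 − 0.3801 = -0.4920 ≈ -0.49
exp(−rT) = exp(−0.015·1.25) = 0.9814
N(d₁) = N(-0.11) = 0.4562;  N(d₂) = N(-0.49) = 0.3121
C = 70·0.4562 − 80·0.9814·0.3121 = 31.9340 − 24.5036 = 7.4304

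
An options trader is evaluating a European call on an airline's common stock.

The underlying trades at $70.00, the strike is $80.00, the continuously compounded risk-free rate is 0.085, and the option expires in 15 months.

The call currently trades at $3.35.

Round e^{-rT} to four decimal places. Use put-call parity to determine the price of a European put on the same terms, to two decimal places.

e^(−rT) = e^(−0.085·1.25) = 0.8992
Put-call parity: C − P = S − K·e^(−rT) = 70 − 80·0.8992 = 70 − 71.9360 = -1.9360
P = C − (C − P) = 3.35 − (-1.9360) = 5.2860

$5.29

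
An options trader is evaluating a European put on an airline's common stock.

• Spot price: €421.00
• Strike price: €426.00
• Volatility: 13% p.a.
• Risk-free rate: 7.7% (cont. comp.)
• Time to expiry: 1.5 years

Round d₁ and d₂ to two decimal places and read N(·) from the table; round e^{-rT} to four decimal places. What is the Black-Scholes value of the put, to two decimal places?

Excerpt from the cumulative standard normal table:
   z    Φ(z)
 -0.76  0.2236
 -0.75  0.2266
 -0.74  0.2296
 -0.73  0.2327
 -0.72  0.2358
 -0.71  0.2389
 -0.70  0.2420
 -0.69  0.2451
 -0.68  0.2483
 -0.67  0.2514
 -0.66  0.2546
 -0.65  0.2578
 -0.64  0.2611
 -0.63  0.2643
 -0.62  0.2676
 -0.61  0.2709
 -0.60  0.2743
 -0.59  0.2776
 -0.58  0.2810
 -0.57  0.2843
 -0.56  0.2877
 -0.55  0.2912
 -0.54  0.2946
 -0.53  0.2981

€9.93

σ√T = 0.13 × 1.2247 = 0.1592
d₁ = [ln(421/426) + (0.077 + 0.13²/2)·1.5] / 0.1592 = [-0.0118 + 0.1282] / 0.1592 = 0.7309 ⇒ 0.73
d₂ = d₁ − σ√T = 0.7309 − 0.1592 = 0.5717 ⇒ 0.57
e^(−rT) = e^(−0.077·1.5) = 0.8909
N(−d₂) = N(-0.57) = 0.2843;  N(−d₁) = N(-0.73) = 0.2327
P = 426·0.8909·0.2843 − 421·0.2327 = 107.8985 − 97.9667 = 9.9318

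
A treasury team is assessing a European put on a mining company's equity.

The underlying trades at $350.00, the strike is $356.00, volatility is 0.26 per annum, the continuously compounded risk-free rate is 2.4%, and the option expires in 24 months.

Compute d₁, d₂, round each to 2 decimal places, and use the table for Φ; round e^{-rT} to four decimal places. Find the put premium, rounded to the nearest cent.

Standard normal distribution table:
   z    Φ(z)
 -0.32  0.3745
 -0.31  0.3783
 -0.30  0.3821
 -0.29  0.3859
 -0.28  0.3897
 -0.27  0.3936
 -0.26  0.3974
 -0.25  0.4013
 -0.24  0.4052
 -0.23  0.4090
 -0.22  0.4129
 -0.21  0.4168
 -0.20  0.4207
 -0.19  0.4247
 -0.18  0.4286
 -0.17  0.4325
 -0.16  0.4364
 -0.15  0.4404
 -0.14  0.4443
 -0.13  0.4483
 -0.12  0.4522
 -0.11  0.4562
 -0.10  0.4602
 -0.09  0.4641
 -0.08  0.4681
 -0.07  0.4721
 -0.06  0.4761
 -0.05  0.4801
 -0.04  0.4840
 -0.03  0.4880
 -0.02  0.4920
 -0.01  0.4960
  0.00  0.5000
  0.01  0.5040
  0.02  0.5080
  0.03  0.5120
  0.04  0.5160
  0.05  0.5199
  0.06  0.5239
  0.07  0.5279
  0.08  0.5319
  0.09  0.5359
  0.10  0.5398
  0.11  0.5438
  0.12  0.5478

$45.40

σ√T = 0.26·√2 = 0.3677
d₁ = [ln(350/356) + (0.024 + 0.26²/2)·2] / 0.3677 = [-0.0170 + 0.1156] / 0.3677 = 0.2682 ⇒ 0.27
d₂ = d₁ − σ√T = 0.2682 − 0.3677 = -0.0995 ⇒ -0.10
exp(−rT) = exp(−0.024·2) = 0.9531
P = 356·0.9531·N(0.10) − 350·N(-0.27) = 356·0.9531·0.5398 − 350·0.3936 = 183.1561 − 137.7600 = 45.3961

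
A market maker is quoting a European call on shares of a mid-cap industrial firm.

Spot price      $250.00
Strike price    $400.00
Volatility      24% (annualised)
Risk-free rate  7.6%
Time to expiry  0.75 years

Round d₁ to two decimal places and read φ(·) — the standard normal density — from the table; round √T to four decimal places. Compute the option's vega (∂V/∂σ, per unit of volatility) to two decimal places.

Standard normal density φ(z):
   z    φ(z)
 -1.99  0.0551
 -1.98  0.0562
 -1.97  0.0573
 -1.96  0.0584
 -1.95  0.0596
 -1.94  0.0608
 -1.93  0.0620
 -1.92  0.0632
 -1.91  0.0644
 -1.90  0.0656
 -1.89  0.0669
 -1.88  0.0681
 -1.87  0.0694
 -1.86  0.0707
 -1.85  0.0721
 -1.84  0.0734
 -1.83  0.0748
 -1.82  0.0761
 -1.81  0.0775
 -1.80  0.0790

14.74

σ√T = 0.24·√0.75 = 0.2078
ln(S/K) + (r + σ²/2)T = ln(250/400) + (0.076 + 0.24²/2)·0.75 = -0.4700 + 0.0786 = -0.3914
d₁ = -0.3914 / 0.2078 = -1.8831 which rounds to -1.88
√T = √0.75 = 0.8660
φ(d₁) = φ(-1.88) = 0.0681
vega = S·φ(d₁)·√T = 250·0.0681·0.8660 = 14.7436
(Call and put vega coincide under Black-Scholes.)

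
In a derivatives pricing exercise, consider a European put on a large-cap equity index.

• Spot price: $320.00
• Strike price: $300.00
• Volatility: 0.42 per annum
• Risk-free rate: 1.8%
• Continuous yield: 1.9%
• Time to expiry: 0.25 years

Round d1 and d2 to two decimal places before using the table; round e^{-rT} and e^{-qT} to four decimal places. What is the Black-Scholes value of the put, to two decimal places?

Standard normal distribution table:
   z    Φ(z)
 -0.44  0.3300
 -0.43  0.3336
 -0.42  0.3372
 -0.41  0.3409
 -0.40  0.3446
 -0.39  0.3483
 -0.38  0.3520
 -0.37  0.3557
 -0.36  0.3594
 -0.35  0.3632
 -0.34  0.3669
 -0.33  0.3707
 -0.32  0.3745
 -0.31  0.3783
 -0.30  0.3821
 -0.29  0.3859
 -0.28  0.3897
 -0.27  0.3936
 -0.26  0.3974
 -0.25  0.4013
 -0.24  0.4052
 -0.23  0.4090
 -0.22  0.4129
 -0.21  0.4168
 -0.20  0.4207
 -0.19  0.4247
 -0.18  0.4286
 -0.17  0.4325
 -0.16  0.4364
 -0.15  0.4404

σ√T = 0.42 × 0.5000 = 0.2100
d₁ = [ln(320/300) + (0.018 − 0.019 + 0.42²/2)·0.25] / 0.2100 = [0.0645 + 0.0218] / 0.2100 = 0.4111 ≈ 0.41
d₂ = d₁ − σ√T = 0.4111 − 0.2100 = 0.2011 ≈ 0.20
exp(−qT) = exp(−0.019·0.25) = 0.9953;  exp(−rT) = exp(−0.018·0.25) = 0.9955
P = 300·0.9955·N(-0.20) − 320·0.9953·N(-0.41) = 300·0.9955·0.4207 − 320·0.9953·0.3409 = 125.6421 − 108.5753 = 17.0668

$17.07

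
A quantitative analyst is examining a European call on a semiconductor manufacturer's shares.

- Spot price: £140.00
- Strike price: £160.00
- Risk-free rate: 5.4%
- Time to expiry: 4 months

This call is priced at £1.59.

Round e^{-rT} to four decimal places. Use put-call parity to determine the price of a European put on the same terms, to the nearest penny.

exp(−rT) = exp(−0.054·0.3333) = 0.9822
Put-call parity: C − P = S − K·e^(−rT) = 140 − 160·0.9822 = 140 − 157.1520 = -17.1520
P = C − (C − P) = 1.59 − (-17.1520) = 18.7420

£18.74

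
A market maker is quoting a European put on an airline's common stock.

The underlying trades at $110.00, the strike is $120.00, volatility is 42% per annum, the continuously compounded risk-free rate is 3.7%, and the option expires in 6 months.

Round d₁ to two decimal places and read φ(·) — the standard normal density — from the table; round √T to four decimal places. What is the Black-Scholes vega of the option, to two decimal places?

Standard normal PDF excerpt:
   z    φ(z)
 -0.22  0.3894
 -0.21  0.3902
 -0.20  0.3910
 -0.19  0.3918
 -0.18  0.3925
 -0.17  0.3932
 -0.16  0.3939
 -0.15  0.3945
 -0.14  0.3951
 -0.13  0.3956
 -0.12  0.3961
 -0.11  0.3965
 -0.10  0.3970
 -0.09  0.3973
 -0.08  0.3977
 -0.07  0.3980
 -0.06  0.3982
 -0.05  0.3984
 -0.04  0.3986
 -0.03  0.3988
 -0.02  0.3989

T = 0.5;  σ√T = 0.2970
ln(S/K) + (r + σ²/2)T = ln(110/120) + (0.037 + 0.42²/2)·0.5 = -0.0870 + 0.0626 = -0.0244
d₁ = -0.0244 / 0.2970 = -0.0822 ⇒ -0.08
√T = √0.5 = 0.7071
φ(d₁) = φ(-0.08) = 0.3977
vega = S·φ(d₁)·√T = 110·0.3977·0.7071 = 30.9335

30.93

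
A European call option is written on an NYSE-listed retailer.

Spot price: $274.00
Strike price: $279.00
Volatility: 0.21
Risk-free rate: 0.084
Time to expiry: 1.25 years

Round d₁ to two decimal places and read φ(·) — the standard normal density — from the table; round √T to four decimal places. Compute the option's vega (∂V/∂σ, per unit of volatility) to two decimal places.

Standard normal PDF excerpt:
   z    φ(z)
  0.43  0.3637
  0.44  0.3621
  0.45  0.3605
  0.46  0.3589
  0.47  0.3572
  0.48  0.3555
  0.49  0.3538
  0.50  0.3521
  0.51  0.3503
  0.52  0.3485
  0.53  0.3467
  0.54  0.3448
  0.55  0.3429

σ√T = 0.21·√1.25 = 0.2348
d₁ = [ln(274/279) + (0.084 + 0.21²/2)·1.25] / 0.2348 = [-0.0181 + 0.1326] / 0.2348 = 0.4876 ⇒ 0.49
√T = √1.25 = 1.1180
φ(d₁) = φ(0.49) = 0.3538
vega = S·φ(d₁)·√T = 274·0.3538·1.1180 = 108.3803

108.38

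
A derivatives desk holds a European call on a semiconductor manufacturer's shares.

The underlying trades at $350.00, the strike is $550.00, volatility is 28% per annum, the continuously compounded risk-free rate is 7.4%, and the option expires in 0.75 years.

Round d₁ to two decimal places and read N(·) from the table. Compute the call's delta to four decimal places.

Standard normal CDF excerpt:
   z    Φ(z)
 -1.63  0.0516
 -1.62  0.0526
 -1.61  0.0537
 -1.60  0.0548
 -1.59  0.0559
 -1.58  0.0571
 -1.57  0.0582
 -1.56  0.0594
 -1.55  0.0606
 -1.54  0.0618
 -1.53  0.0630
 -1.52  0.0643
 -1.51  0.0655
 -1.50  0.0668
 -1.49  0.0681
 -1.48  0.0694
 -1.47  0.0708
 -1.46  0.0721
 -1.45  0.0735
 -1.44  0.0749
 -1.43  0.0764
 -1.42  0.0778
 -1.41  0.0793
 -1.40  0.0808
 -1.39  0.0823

0.0655

σ√T = 0.28 × 0.8660 = 0.2425
d₁ = [ln(350/550) + (0.074 + 0.28²/2)·0.75] / 0.2425 = [-0.4520 + 0.0849] / 0.2425 = -1.5138 ⇒ -1.51
N(d₁) = N(-1.51) = 0.0655
Δ_call = N(d₁) = 0.0655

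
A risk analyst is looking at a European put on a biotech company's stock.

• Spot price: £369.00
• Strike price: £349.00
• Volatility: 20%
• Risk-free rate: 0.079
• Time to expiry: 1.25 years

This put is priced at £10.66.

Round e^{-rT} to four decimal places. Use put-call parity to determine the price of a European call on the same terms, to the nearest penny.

exp(−rT) = exp(−0.079·1.25) = 0.9060
Put-call parity: C − P = S − K·e^(−rT) = 369 − 349·0.9060 = 369 − 316.1940 = 52.8060
C = P + (C − P) = 10.66 + (52.8060) = 63.4660

£63.47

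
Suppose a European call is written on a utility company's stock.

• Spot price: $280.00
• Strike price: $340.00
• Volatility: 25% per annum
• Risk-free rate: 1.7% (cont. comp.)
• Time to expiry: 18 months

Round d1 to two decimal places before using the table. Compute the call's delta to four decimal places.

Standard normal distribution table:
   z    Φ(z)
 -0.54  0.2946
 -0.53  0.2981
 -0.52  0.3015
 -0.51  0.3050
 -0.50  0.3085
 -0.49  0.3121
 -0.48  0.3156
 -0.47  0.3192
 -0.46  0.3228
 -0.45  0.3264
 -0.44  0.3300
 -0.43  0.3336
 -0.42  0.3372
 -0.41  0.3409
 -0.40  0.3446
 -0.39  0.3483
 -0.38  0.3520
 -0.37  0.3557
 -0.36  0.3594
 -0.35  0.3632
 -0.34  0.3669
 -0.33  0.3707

T = 1.5;  σ√T = 0.3062
d₁ = [ln(280/340) + (0.017 + 0.25²/2)·1.5] / 0.3062 = [-0.1942 + 0.0724] / 0.3062 = -0.3977 ≈ -0.40
N(d₁) = N(-0.40) = 0.3446
Δ_call = N(d₁) = 0.3446

0.3446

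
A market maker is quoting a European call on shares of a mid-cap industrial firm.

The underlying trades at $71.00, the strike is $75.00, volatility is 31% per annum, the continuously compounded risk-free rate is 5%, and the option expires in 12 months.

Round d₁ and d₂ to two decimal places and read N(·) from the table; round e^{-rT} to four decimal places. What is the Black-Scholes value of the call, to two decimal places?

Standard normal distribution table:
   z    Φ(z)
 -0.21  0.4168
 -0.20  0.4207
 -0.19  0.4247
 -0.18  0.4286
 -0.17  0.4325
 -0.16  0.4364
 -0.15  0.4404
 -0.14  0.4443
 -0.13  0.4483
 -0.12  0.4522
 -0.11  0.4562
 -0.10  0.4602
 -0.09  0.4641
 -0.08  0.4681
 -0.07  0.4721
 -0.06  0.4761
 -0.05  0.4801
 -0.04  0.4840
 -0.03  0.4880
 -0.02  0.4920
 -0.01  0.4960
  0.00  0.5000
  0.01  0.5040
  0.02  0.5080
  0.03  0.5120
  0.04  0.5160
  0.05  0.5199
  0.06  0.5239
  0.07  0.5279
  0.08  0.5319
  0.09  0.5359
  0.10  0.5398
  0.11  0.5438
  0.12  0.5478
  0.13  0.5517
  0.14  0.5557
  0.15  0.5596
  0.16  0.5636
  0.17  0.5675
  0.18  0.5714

σ√T = 0.31 × 1.0000 = 0.3100
ln(S/K) + (r + σ²/2)T = ln(71/75) + (0.05 + 0.31²/2)·1 = -0.0548 + 0.0980 = 0.0432
d₁ = 0.0432 / 0.3100 = 0.1395 which rounds to 0.14
d₂ = d₁ − σ√T = 0.1395 − 0.3100 = -0.1705 which rounds to -0.17
e^(−rT) = e^(−0.05·1) = 0.9512
C = 71·N(0.14) − 75·0.9512·N(-0.17) = 71·0.5557 − 75·0.9512·0.4325 = 39.4547 − 30.8545 = 8.6001

$8.60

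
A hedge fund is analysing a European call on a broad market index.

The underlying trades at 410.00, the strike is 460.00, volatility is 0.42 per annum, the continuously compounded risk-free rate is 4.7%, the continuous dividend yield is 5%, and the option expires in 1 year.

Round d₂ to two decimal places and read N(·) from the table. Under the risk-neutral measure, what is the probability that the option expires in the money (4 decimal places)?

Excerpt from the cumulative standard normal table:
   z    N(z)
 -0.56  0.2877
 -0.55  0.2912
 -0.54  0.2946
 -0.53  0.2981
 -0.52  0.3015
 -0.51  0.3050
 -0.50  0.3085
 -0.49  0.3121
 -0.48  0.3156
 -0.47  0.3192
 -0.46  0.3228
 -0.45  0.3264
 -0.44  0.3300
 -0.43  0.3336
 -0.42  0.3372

0.3121

σ√T = 0.42·√1 = 0.4200
d₁ = [ln(410/460) + (0.047 − 0.05 + 0.42²/2)·1] / 0.4200 = [-0.1151 + 0.0852] / 0.4200 = -0.0711 which rounds to -0.07
d₂ = d₁ − σ√T = -0.0711 − 0.4200 = -0.4911 which rounds to -0.49
Pr(exercise) under Q = N(d₂) = 0.3121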